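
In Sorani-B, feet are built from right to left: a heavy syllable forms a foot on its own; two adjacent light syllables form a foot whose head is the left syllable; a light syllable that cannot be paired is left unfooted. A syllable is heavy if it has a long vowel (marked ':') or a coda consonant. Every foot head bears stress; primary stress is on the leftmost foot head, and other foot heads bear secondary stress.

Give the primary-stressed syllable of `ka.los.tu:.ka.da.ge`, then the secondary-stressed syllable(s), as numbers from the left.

Weights: 1 ka L, 2 los H, 3 tu: H, 4 ka L, 5 da L, 6 ge L.
Parse right to left (heavy = foot alone; LL = one foot; stranded L unfooted): ka (ˈlos) (ˈtu:) ka (ˈda.ge).
Foot heads: 2, 3, 5.
Primary stress on the leftmost head = syllable 2.
Secondary stress on 3, 5: ka.ˈlos.ˌtu:.ka.ˌda.ge.

primary 2, secondary 3, 5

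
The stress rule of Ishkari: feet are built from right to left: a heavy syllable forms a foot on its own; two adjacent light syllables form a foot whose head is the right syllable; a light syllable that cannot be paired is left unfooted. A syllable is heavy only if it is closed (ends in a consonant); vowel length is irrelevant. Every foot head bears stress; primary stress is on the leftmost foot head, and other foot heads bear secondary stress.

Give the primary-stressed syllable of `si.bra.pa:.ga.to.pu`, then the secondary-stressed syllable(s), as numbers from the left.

Weights: 1 si L, 2 bra L, 3 pa: L, 4 ga L, 5 to L, 6 pu L.
Parse right to left (heavy = foot alone; LL = one foot; stranded L unfooted): (si.ˈbra) (pa:.ˈga) (to.ˈpu).
Foot heads: 2, 4, 6.
Primary stress on the leftmost head = syllable 2.
Secondary stress on 4, 6: si.ˈbra.pa:.ˌga.to.ˌpu.

primary 2, secondary 4, 6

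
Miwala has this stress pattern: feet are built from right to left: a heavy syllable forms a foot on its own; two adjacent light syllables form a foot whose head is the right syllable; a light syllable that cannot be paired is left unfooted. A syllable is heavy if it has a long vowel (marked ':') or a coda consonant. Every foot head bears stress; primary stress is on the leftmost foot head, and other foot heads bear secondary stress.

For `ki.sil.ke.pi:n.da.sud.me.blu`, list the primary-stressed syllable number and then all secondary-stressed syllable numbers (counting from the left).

Weights: 1 ki L, 2 sil H, 3 ke L, 4 pi:n H, 5 da L, 6 sud H, 7 me L, 8 blu L.
Parse right to left (heavy = foot alone; LL = one foot; stranded L unfooted): ki (ˈsil) ke (ˈpi:n) da (ˈsud) (me.ˈblu).
Foot heads: 2, 4, 6, 8.
Primary stress on the leftmost head = syllable 2.
Secondary stress on 4, 6, 8: ki.ˈsil.ke.ˌpi:n.da.ˌsud.me.ˌblu.

primary 2, secondary 4, 6, 8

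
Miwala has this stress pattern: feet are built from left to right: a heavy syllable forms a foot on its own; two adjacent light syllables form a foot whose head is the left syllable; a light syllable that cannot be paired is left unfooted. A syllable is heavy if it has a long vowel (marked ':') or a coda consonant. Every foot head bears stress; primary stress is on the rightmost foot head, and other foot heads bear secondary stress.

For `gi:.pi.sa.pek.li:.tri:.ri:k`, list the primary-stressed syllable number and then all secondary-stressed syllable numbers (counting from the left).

primary 7, secondary 1, 2, 4, 5, 6

Weights: 1 gi: H, 2 pi L, 3 sa L, 4 pek H, 5 li: H, 6 tri: H, 7 ri:k H.
Parse left to right (heavy = foot alone; LL = one foot; stranded L unfooted): (ˈgi:) (ˈpi.sa) (ˈpek) (ˈli:) (ˈtri:) (ˈri:k).
Foot heads: 1, 2, 4, 5, 6, 7.
Primary stress on the rightmost head = syllable 7.
Secondary stress on 1, 2, 4, 5, 6: ˌgi:.ˌpi.sa.ˌpek.ˌli:.ˌtri:.ˈri:k.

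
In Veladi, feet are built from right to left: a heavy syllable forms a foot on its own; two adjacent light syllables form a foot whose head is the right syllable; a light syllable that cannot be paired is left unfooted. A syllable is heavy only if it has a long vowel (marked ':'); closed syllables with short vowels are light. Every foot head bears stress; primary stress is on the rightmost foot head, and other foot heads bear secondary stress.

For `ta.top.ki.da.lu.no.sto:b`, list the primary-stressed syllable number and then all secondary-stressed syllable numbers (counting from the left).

primary 7, secondary 2, 4, 6

Weights: 1 ta L, 2 top L, 3 ki L, 4 da L, 5 lu L, 6 no L, 7 sto:b H.
Parse right to left (heavy = foot alone; LL = one foot; stranded L unfooted): (ta.ˈtop) (ki.ˈda) (lu.ˈno) (ˈsto:b).
Foot heads: 2, 4, 6, 7.
Primary stress on the rightmost head = syllable 7.
Secondary stress on 2, 4, 6: ta.ˌtop.ki.ˌda.lu.ˌno.ˈsto:b.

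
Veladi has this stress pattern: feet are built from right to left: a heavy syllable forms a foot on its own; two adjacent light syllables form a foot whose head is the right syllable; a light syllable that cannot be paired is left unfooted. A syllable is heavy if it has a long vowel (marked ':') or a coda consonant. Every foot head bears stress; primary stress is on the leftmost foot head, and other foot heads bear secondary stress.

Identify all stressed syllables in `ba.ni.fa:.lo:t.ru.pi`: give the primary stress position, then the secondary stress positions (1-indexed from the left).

primary 2, secondary 3, 4, 6

Weights: 1 ba L, 2 ni L, 3 fa: H, 4 lo:t H, 5 ru L, 6 pi L.
Parse right to left (heavy = foot alone; LL = one foot; stranded L unfooted): (ba.ˈni) (ˈfa:) (ˈlo:t) (ru.ˈpi).
Foot heads: 2, 3, 4, 6.
Primary stress on the leftmost head = syllable 2.
Secondary stress on 3, 4, 6: ba.ˈni.ˌfa:.ˌlo:t.ru.ˌpi.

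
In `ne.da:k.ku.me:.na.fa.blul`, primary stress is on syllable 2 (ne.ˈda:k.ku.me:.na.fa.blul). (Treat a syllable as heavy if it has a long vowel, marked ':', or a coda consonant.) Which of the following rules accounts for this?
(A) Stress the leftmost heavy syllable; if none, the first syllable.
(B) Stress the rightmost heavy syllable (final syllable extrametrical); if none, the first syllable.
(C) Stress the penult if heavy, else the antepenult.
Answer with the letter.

A

Rule A → syllable 2 ✓.
Rule B → syllable 4 (observed: 2).
Rule C → syllable 5 (observed: 2).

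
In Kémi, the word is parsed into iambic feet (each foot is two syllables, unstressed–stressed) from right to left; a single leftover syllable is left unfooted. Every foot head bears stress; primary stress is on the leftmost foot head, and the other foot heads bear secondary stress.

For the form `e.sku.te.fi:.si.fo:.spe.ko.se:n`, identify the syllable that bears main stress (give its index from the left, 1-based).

3

Parse right to left into iambic (σˈσ) feet: e (sku.ˈte) (fi:.ˈsi) (fo:.ˈspe) (ko.ˈse:n). Syllable 1 is left unfooted.
Foot heads (stressed positions): 3, 5, 7, 9.
End Rule Leftmost: primary stress on the leftmost head = syllable 3.
Primary stress: syllable 3 → e.sku.ˈte.fi:.si.fo:.spe.ko.se:n.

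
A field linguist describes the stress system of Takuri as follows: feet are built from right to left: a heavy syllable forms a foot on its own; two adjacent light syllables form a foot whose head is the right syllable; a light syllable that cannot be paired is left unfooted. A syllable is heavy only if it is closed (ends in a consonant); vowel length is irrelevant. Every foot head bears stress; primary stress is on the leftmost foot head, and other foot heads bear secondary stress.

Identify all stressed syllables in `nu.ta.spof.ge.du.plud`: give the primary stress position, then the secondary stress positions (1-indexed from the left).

Weights: 1 nu L, 2 ta L, 3 spof H, 4 ge L, 5 du L, 6 plud H.
Parse right to left (heavy = foot alone; LL = one foot; stranded L unfooted): (nu.ˈta) (ˈspof) (ge.ˈdu) (ˈplud).
Foot heads: 2, 3, 5, 6.
Primary stress on the leftmost head = syllable 2.
Secondary stress on 3, 5, 6: nu.ˈta.ˌspof.ge.ˌdu.ˌplud.

primary 2, secondary 3, 5, 6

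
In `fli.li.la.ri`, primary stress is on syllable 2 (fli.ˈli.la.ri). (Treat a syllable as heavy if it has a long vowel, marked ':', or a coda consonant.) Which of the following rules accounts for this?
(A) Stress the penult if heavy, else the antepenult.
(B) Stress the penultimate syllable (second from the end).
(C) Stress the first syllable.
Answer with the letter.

Rule A → syllable 2 ✓.
Rule B → syllable 3 (observed: 2).
Rule C → syllable 1 (observed: 2).

A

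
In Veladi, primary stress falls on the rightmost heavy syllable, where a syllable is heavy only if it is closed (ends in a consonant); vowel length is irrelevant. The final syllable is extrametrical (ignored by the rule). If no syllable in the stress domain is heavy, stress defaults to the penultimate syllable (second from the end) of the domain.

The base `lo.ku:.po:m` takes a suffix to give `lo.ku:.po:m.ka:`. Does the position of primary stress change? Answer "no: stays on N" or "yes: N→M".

Base `lo.ku:.po:m` (3 syllables):
  The final syllable (3, po:m) is extrametrical; the stress domain is syllables 1–2.
  Weights: 1 lo L, 2 ku: L.
  No heavy syllable in the domain; default to the penultimate syllable (second from the end) of the domain = syllable 1.
  → primary stress on syllable 1.
Suffixed `lo.ku:.po:m.ka:` (4 syllables):
  The final syllable (4, ka:) is extrametrical; the stress domain is syllables 1–3.
  Weights: 1 lo L, 2 ku: L, 3 po:m H.
  Heavy syllables in the domain: 3. The rightmost is syllable 3 (po:m).
  → primary stress on syllable 3.

yes: 1→3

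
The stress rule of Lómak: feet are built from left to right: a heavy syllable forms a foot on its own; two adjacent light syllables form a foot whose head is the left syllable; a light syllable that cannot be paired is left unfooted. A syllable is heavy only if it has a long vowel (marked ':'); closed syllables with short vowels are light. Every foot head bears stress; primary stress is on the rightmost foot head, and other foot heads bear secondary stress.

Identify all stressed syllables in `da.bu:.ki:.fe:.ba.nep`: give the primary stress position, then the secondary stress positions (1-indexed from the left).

primary 5, secondary 2, 3, 4

Weights: 1 da L, 2 bu: H, 3 ki: H, 4 fe: H, 5 ba L, 6 nep L.
Parse left to right (heavy = foot alone; LL = one foot; stranded L unfooted): da (ˈbu:) (ˈki:) (ˈfe:) (ˈba.nep).
Foot heads: 2, 3, 4, 5.
Primary stress on the rightmost head = syllable 5.
Secondary stress on 2, 3, 4: da.ˌbu:.ˌki:.ˌfe:.ˈba.nep.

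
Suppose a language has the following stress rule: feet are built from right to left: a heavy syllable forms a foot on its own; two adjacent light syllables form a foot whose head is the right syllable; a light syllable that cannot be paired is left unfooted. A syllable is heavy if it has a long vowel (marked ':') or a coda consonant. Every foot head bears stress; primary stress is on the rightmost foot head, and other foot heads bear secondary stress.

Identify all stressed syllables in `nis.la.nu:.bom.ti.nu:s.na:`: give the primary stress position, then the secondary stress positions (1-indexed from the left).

Weights: 1 nis H, 2 la L, 3 nu: H, 4 bom H, 5 ti L, 6 nu:s H, 7 na: H.
Parse right to left (heavy = foot alone; LL = one foot; stranded L unfooted): (ˈnis) la (ˈnu:) (ˈbom) ti (ˈnu:s) (ˈna:).
Foot heads: 1, 3, 4, 6, 7.
Primary stress on the rightmost head = syllable 7.
Secondary stress on 1, 3, 4, 6: ˌnis.la.ˌnu:.ˌbom.ti.ˌnu:s.ˈna:.

primary 7, secondary 1, 3, 4, 6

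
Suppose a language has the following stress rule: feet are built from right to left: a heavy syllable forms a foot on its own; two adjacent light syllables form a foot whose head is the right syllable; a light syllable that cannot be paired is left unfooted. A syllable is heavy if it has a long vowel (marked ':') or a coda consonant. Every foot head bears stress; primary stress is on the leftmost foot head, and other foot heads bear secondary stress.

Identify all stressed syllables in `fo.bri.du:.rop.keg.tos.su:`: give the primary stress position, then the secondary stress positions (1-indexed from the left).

primary 2, secondary 3, 4, 5, 6, 7

Weights: 1 fo L, 2 bri L, 3 du: H, 4 rop H, 5 keg H, 6 tos H, 7 su: H.
Parse right to left (heavy = foot alone; LL = one foot; stranded L unfooted): (fo.ˈbri) (ˈdu:) (ˈrop) (ˈkeg) (ˈtos) (ˈsu:).
Foot heads: 2, 3, 4, 5, 6, 7.
Primary stress on the leftmost head = syllable 2.
Secondary stress on 3, 4, 5, 6, 7: fo.ˈbri.ˌdu:.ˌrop.ˌkeg.ˌtos.ˌsu:.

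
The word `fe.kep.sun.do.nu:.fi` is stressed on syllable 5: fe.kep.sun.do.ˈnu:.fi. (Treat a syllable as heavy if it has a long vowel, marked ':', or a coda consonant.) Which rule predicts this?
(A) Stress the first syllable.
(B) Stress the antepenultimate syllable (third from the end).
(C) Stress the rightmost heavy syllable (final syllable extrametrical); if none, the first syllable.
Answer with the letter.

Rule A → syllable 1 (observed: 5).
Rule B → syllable 4 (observed: 5).
Rule C → syllable 5 ✓.

C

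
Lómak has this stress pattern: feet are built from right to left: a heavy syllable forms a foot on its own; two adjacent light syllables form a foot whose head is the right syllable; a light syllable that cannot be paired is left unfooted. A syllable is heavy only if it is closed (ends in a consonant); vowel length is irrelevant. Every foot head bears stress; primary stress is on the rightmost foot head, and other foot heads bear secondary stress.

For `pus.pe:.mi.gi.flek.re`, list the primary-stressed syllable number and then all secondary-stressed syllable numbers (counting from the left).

primary 5, secondary 1, 4

Weights: 1 pus H, 2 pe: L, 3 mi L, 4 gi L, 5 flek H, 6 re L.
Parse right to left (heavy = foot alone; LL = one foot; stranded L unfooted): (ˈpus) pe: (mi.ˈgi) (ˈflek) re.
Foot heads: 1, 4, 5.
Primary stress on the rightmost head = syllable 5.
Secondary stress on 1, 4: ˌpus.pe:.mi.ˌgi.ˈflek.re.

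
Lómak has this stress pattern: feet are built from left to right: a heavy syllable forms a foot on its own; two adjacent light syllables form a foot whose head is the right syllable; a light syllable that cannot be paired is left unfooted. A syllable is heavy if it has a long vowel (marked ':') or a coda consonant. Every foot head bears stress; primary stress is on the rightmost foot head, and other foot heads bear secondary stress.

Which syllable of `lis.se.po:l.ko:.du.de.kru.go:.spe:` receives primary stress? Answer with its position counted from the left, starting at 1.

9

Weights: 1 lis H, 2 se L, 3 po:l H, 4 ko: H, 5 du L, 6 de L, 7 kru L, 8 go: H, 9 spe: H.
Parse left to right (heavy = foot alone; LL = one foot; stranded L unfooted): (ˈlis) se (ˈpo:l) (ˈko:) (du.ˈde) kru (ˈgo:) (ˈspe:).
Foot heads: 1, 3, 4, 6, 8, 9.
Primary stress on the rightmost head = syllable 9.
Primary stress: syllable 9 → lis.se.po:l.ko:.du.de.kru.go:.ˈspe:.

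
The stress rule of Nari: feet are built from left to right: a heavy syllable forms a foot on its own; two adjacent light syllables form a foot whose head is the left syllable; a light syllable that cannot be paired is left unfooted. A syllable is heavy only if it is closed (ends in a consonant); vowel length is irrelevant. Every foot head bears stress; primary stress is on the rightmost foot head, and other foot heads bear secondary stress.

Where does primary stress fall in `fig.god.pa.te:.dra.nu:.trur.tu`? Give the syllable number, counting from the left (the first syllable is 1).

Weights: 1 fig H, 2 god H, 3 pa L, 4 te: L, 5 dra L, 6 nu: L, 7 trur H, 8 tu L.
Parse left to right (heavy = foot alone; LL = one foot; stranded L unfooted): (ˈfig) (ˈgod) (ˈpa.te:) (ˈdra.nu:) (ˈtrur) tu.
Foot heads: 1, 2, 3, 5, 7.
Primary stress on the rightmost head = syllable 7.
Primary stress: syllable 7 → fig.god.pa.te:.dra.nu:.ˈtrur.tu.

7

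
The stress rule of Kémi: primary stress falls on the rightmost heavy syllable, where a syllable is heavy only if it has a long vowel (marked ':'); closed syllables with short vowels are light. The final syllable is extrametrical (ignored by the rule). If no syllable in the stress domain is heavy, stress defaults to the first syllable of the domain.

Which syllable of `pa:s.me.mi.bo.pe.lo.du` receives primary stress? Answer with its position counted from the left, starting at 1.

1

The final syllable (7, du) is extrametrical; the stress domain is syllables 1–6.
Weights: 1 pa:s H, 2 me L, 3 mi L, 4 bo L, 5 pe L, 6 lo L.
Heavy syllables in the domain: 1. The rightmost is syllable 1 (pa:s).
Primary stress: syllable 1 → ˈpa:s.me.mi.bo.pe.lo.du.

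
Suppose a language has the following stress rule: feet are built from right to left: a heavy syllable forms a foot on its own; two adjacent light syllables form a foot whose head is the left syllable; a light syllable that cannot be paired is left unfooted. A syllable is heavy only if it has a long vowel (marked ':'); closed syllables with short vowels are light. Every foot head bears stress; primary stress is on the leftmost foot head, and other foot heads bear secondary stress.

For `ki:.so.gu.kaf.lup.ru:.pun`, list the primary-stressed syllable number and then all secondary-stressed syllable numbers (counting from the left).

primary 1, secondary 2, 4, 6

Weights: 1 ki: H, 2 so L, 3 gu L, 4 kaf L, 5 lup L, 6 ru: H, 7 pun L.
Parse right to left (heavy = foot alone; LL = one foot; stranded L unfooted): (ˈki:) (ˈso.gu) (ˈkaf.lup) (ˈru:) pun.
Foot heads: 1, 2, 4, 6.
Primary stress on the leftmost head = syllable 1.
Secondary stress on 2, 4, 6: ˈki:.ˌso.gu.ˌkaf.lup.ˌru:.pun.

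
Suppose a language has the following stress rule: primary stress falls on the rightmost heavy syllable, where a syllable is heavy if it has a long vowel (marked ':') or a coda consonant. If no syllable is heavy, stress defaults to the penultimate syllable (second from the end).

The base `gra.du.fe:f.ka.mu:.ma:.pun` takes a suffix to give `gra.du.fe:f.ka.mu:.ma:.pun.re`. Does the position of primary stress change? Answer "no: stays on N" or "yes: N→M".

no: stays on 7

Base `gra.du.fe:f.ka.mu:.ma:.pun` (7 syllables):
  Weights: 1 gra L, 2 du L, 3 fe:f H, 4 ka L, 5 mu: H, 6 ma: H, 7 pun H.
  Heavy syllables in the domain: 3, 5, 6, 7. The rightmost is syllable 7 (pun).
  → primary stress on syllable 7.
Suffixed `gra.du.fe:f.ka.mu:.ma:.pun.re` (8 syllables):
  Weights: 1 gra L, 2 du L, 3 fe:f H, 4 ka L, 5 mu: H, 6 ma: H, 7 pun H, 8 re L.
  Heavy syllables in the domain: 3, 5, 6, 7. The rightmost is syllable 7 (pun).
  → primary stress on syllable 7.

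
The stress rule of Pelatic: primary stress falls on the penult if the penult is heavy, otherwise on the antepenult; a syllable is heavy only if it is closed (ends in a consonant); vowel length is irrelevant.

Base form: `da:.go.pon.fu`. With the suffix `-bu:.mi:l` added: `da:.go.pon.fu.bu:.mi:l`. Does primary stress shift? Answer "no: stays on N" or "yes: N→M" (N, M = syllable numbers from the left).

yes: 3→4

Base `da:.go.pon.fu` (4 syllables):
  Weights: 2 go L, 3 pon H, 4 fu L.
  The penult (syllable 3, pon) is heavy, so it takes stress.
  → primary stress on syllable 3.
Suffixed `da:.go.pon.fu.bu:.mi:l` (6 syllables):
  Weights: 4 fu L, 5 bu: L, 6 mi:l H.
  The penult (syllable 5, bu:) is light, so stress falls on the antepenult (syllable 4, fu).
  → primary stress on syllable 4.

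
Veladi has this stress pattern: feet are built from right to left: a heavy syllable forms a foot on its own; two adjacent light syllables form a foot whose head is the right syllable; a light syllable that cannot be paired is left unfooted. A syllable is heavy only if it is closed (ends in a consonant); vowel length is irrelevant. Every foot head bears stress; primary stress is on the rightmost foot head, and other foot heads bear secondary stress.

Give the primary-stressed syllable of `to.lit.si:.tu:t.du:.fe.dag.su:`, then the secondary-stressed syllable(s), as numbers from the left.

primary 7, secondary 2, 4, 6

Weights: 1 to L, 2 lit H, 3 si: L, 4 tu:t H, 5 du: L, 6 fe L, 7 dag H, 8 su: L.
Parse right to left (heavy = foot alone; LL = one foot; stranded L unfooted): to (ˈlit) si: (ˈtu:t) (du:.ˈfe) (ˈdag) su:.
Foot heads: 2, 4, 6, 7.
Primary stress on the rightmost head = syllable 7.
Secondary stress on 2, 4, 6: to.ˌlit.si:.ˌtu:t.du:.ˌfe.ˈdag.su:.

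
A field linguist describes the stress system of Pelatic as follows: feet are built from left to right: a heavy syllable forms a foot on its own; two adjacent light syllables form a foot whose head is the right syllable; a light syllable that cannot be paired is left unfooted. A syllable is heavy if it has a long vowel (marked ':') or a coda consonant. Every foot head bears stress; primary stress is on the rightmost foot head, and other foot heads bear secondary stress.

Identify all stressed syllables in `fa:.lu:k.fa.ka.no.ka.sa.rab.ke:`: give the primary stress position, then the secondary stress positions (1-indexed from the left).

primary 9, secondary 1, 2, 4, 6, 8

Weights: 1 fa: H, 2 lu:k H, 3 fa L, 4 ka L, 5 no L, 6 ka L, 7 sa L, 8 rab H, 9 ke: H.
Parse left to right (heavy = foot alone; LL = one foot; stranded L unfooted): (ˈfa:) (ˈlu:k) (fa.ˈka) (no.ˈka) sa (ˈrab) (ˈke:).
Foot heads: 1, 2, 4, 6, 8, 9.
Primary stress on the rightmost head = syllable 9.
Secondary stress on 1, 2, 4, 6, 8: ˌfa:.ˌlu:k.fa.ˌka.no.ˌka.sa.ˌrab.ˈke:.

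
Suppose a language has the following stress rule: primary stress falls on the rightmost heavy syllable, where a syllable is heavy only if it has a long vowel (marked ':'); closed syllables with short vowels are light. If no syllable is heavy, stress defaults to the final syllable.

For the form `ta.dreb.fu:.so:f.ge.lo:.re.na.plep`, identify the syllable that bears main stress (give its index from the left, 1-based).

6

Weights: 1 ta L, 2 dreb L, 3 fu: H, 4 so:f H, 5 ge L, 6 lo: H, 7 re L, 8 na L, 9 plep L.
Heavy syllables in the domain: 3, 4, 6. The rightmost is syllable 6 (lo:).
Primary stress: syllable 6 → ta.dreb.fu:.so:f.ge.ˈlo:.re.na.plep.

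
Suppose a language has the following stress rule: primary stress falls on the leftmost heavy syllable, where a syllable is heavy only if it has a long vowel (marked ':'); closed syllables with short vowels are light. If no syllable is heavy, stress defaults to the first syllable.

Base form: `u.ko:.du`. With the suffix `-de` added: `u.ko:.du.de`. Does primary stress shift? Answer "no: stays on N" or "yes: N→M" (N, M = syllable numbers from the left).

no: stays on 2

Base `u.ko:.du` (3 syllables):
  Weights: 1 u L, 2 ko: H, 3 du L.
  Heavy syllables in the domain: 2. The leftmost is syllable 2 (ko:).
  → primary stress on syllable 2.
Suffixed `u.ko:.du.de` (4 syllables):
  Weights: 1 u L, 2 ko: H, 3 du L, 4 de L.
  Heavy syllables in the domain: 2. The leftmost is syllable 2 (ko:).
  → primary stress on syllable 2.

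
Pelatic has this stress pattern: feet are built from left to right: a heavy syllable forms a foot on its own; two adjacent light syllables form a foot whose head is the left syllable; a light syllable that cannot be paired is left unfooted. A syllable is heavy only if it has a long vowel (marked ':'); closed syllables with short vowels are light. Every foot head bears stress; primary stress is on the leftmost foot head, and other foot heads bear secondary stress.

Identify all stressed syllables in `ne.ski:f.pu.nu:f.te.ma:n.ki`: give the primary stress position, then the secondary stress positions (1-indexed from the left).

Weights: 1 ne L, 2 ski:f H, 3 pu L, 4 nu:f H, 5 te L, 6 ma:n H, 7 ki L.
Parse left to right (heavy = foot alone; LL = one foot; stranded L unfooted): ne (ˈski:f) pu (ˈnu:f) te (ˈma:n) ki.
Foot heads: 2, 4, 6.
Primary stress on the leftmost head = syllable 2.
Secondary stress on 4, 6: ne.ˈski:f.pu.ˌnu:f.te.ˌma:n.ki.

primary 2, secondary 4, 6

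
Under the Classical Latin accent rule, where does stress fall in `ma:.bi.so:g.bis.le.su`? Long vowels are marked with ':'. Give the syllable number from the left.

Classical Latin: stress the penult if heavy (long vowel or closed), else the antepenult.
Weights: 4 bis H, 5 le L, 6 su L.
The penult (syllable 5, le) is light, so stress falls on the antepenult (syllable 4, bis).
Stress on syllable 4: ma:.bi.so:g.ˈbis.le.su.

4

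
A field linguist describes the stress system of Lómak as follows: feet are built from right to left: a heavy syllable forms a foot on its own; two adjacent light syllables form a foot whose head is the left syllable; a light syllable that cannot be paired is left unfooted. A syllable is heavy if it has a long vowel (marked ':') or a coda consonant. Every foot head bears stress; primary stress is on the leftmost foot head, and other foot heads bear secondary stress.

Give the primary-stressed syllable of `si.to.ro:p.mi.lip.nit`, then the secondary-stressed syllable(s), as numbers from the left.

Weights: 1 si L, 2 to L, 3 ro:p H, 4 mi L, 5 lip H, 6 nit H.
Parse right to left (heavy = foot alone; LL = one foot; stranded L unfooted): (ˈsi.to) (ˈro:p) mi (ˈlip) (ˈnit).
Foot heads: 1, 3, 5, 6.
Primary stress on the leftmost head = syllable 1.
Secondary stress on 3, 5, 6: ˈsi.to.ˌro:p.mi.ˌlip.ˌnit.

primary 1, secondary 3, 5, 6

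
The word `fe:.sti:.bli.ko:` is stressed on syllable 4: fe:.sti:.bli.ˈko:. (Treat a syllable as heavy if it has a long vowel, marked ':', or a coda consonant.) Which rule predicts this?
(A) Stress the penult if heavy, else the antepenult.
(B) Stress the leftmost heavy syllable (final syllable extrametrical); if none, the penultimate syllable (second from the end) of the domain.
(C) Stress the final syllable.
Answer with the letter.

Rule A → syllable 2 (observed: 4).
Rule B → syllable 1 (observed: 4).
Rule C → syllable 4 ✓.

C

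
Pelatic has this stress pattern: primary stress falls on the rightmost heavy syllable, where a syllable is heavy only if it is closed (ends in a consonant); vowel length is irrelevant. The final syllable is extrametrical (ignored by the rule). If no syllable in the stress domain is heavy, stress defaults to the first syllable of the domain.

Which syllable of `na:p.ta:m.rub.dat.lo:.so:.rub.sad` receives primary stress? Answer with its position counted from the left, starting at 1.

The final syllable (8, sad) is extrametrical; the stress domain is syllables 1–7.
Weights: 1 na:p H, 2 ta:m H, 3 rub H, 4 dat H, 5 lo: L, 6 so: L, 7 rub H.
Heavy syllables in the domain: 1, 2, 3, 4, 7. The rightmost is syllable 7 (rub).
Primary stress: syllable 7 → na:p.ta:m.rub.dat.lo:.so:.ˈrub.sad.

7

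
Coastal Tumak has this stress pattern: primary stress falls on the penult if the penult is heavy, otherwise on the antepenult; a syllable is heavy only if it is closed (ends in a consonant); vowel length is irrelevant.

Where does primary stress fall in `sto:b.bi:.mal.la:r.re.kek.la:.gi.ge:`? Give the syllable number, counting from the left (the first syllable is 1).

Weights: 7 la: L, 8 gi L, 9 ge: L.
The penult (syllable 8, gi) is light, so stress falls on the antepenult (syllable 7, la:).
Primary stress: syllable 7 → sto:b.bi:.mal.la:r.re.kek.ˈla:.gi.ge:.

7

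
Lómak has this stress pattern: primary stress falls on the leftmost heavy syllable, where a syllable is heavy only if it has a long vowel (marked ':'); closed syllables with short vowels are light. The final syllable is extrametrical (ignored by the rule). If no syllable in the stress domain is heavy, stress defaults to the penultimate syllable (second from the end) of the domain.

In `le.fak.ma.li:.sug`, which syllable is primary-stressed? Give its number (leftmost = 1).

The final syllable (5, sug) is extrametrical; the stress domain is syllables 1–4.
Weights: 1 le L, 2 fak L, 3 ma L, 4 li: H.
Heavy syllables in the domain: 4. The leftmost is syllable 4 (li:).
Primary stress: syllable 4 → le.fak.ma.ˈli:.sug.

4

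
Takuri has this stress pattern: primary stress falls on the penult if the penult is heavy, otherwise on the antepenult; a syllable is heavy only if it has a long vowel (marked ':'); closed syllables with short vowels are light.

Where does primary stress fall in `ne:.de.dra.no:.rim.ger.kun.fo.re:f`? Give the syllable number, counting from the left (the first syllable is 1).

Weights: 7 kun L, 8 fo L, 9 re:f H.
The penult (syllable 8, fo) is light, so stress falls on the antepenult (syllable 7, kun).
Primary stress: syllable 7 → ne:.de.dra.no:.rim.ger.ˈkun.fo.re:f.

7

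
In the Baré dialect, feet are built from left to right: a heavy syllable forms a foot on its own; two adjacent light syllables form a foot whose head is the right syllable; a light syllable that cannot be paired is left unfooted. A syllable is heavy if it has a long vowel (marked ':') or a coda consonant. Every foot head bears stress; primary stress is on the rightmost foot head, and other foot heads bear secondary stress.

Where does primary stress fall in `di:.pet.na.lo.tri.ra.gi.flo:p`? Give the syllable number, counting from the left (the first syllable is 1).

8

Weights: 1 di: H, 2 pet H, 3 na L, 4 lo L, 5 tri L, 6 ra L, 7 gi L, 8 flo:p H.
Parse left to right (heavy = foot alone; LL = one foot; stranded L unfooted): (ˈdi:) (ˈpet) (na.ˈlo) (tri.ˈra) gi (ˈflo:p).
Foot heads: 1, 2, 4, 6, 8.
Primary stress on the rightmost head = syllable 8.
Primary stress: syllable 8 → di:.pet.na.lo.tri.ra.gi.ˈflo:p.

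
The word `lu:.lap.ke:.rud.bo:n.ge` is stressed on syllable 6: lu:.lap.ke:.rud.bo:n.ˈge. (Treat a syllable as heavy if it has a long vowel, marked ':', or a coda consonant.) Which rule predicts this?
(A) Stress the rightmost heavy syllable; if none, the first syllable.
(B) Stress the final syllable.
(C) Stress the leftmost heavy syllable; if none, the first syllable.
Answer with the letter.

Rule A → syllable 5 (observed: 6).
Rule B → syllable 6 ✓.
Rule C → syllable 1 (observed: 6).

B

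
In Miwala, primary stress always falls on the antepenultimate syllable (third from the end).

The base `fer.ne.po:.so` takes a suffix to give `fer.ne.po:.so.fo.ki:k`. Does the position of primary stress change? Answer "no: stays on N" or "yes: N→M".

Base `fer.ne.po:.so` (4 syllables):
  The word has 4 syllables; the antepenultimate syllable (third from the end) is syllable 2 (ne).
  → primary stress on syllable 2.
Suffixed `fer.ne.po:.so.fo.ki:k` (6 syllables):
  The word has 6 syllables; the antepenultimate syllable (third from the end) is syllable 4 (so).
  → primary stress on syllable 4.

yes: 2→4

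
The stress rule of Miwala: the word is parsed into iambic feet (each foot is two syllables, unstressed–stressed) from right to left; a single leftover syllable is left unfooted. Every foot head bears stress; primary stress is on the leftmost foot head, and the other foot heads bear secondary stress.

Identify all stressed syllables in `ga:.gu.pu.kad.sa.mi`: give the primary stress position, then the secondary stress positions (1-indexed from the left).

primary 2, secondary 4, 6

Parse right to left into iambic (σˈσ) feet: (ga:.ˈgu) (pu.ˈkad) (sa.ˈmi).
Foot heads (stressed positions): 2, 4, 6.
End Rule Leftmost: primary stress on the leftmost head = syllable 2.
Secondary stress on 4, 6: ga:.ˈgu.pu.ˌkad.sa.ˌmi.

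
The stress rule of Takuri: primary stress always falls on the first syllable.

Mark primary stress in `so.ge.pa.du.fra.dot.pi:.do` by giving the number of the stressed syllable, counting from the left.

The word has 8 syllables; the first syllable is syllable 1 (so).
Primary stress: syllable 1 → ˈso.ge.pa.du.fra.dot.pi:.do.

1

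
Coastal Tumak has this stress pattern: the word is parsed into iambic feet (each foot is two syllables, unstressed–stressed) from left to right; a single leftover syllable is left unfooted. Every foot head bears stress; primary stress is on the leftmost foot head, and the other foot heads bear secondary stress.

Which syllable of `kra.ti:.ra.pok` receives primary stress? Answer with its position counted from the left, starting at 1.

Parse left to right into iambic (σˈσ) feet: (kra.ˈti:) (ra.ˈpok).
Foot heads (stressed positions): 2, 4.
End Rule Leftmost: primary stress on the leftmost head = syllable 2.
Primary stress: syllable 2 → kra.ˈti:.ra.pok.

2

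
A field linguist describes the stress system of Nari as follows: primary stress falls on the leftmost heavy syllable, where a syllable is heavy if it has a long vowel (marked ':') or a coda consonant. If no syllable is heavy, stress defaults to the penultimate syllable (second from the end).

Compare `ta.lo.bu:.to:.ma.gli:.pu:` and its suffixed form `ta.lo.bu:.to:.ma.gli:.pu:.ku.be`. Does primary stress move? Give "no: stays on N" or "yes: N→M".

no: stays on 3

Base `ta.lo.bu:.to:.ma.gli:.pu:` (7 syllables):
  Weights: 1 ta L, 2 lo L, 3 bu: H, 4 to: H, 5 ma L, 6 gli: H, 7 pu: H.
  Heavy syllables in the domain: 3, 4, 6, 7. The leftmost is syllable 3 (bu:).
  → primary stress on syllable 3.
Suffixed `ta.lo.bu:.to:.ma.gli:.pu:.ku.be` (9 syllables):
  Weights: 1 ta L, 2 lo L, 3 bu: H, 4 to: H, 5 ma L, 6 gli: H, 7 pu: H, 8 ku L, 9 be L.
  Heavy syllables in the domain: 3, 4, 6, 7. The leftmost is syllable 3 (bu:).
  → primary stress on syllable 3.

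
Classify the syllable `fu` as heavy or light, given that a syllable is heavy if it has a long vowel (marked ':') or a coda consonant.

light

`fu`: short vowel, open (no coda). Short vowel, open → light.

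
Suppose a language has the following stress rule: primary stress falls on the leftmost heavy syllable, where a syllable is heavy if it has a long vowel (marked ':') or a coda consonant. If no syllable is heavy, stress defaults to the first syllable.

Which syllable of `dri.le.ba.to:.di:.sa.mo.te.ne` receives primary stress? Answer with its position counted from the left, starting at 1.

Weights: 1 dri L, 2 le L, 3 ba L, 4 to: H, 5 di: H, 6 sa L, 7 mo L, 8 te L, 9 ne L.
Heavy syllables in the domain: 4, 5. The leftmost is syllable 4 (to:).
Primary stress: syllable 4 → dri.le.ba.ˈto:.di:.sa.mo.te.ne.

4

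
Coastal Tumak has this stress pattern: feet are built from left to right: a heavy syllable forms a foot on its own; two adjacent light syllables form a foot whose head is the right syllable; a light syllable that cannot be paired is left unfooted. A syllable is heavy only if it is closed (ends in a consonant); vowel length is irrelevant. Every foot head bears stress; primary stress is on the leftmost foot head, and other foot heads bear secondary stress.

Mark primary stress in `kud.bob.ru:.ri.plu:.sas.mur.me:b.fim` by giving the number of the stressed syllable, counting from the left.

Weights: 1 kud H, 2 bob H, 3 ru: L, 4 ri L, 5 plu: L, 6 sas H, 7 mur H, 8 me:b H, 9 fim H.
Parse left to right (heavy = foot alone; LL = one foot; stranded L unfooted): (ˈkud) (ˈbob) (ru:.ˈri) plu: (ˈsas) (ˈmur) (ˈme:b) (ˈfim).
Foot heads: 1, 2, 4, 6, 7, 8, 9.
Primary stress on the leftmost head = syllable 1.
Primary stress: syllable 1 → ˈkud.bob.ru:.ri.plu:.sas.mur.me:b.fim.

1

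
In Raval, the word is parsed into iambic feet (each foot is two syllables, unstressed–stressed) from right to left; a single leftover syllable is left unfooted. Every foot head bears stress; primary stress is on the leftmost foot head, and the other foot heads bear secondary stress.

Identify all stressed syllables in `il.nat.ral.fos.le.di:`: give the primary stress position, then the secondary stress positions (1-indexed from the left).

Parse right to left into iambic (σˈσ) feet: (il.ˈnat) (ral.ˈfos) (le.ˈdi:).
Foot heads (stressed positions): 2, 4, 6.
End Rule Leftmost: primary stress on the leftmost head = syllable 2.
Secondary stress on 4, 6: il.ˈnat.ral.ˌfos.le.ˌdi:.

primary 2, secondary 4, 6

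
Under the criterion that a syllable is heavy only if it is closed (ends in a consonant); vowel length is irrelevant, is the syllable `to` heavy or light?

light

`to`: short vowel, open (no coda). Open (no coda) → light.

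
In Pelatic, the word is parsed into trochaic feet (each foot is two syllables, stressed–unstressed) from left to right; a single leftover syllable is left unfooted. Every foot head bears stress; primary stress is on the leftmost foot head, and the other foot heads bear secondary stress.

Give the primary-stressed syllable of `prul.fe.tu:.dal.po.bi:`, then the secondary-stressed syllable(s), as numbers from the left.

primary 1, secondary 3, 5

Parse left to right into trochaic (ˈσσ) feet: (ˈprul.fe) (ˈtu:.dal) (ˈpo.bi:).
Foot heads (stressed positions): 1, 3, 5.
End Rule Leftmost: primary stress on the leftmost head = syllable 1.
Secondary stress on 3, 5: ˈprul.fe.ˌtu:.dal.ˌpo.bi:.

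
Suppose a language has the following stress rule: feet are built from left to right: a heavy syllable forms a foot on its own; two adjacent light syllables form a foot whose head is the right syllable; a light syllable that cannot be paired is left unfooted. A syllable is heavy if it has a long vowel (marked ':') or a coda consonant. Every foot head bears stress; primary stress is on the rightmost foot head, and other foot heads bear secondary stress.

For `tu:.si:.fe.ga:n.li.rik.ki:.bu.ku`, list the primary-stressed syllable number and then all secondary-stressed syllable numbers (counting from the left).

Weights: 1 tu: H, 2 si: H, 3 fe L, 4 ga:n H, 5 li L, 6 rik H, 7 ki: H, 8 bu L, 9 ku L.
Parse left to right (heavy = foot alone; LL = one foot; stranded L unfooted): (ˈtu:) (ˈsi:) fe (ˈga:n) li (ˈrik) (ˈki:) (bu.ˈku).
Foot heads: 1, 2, 4, 6, 7, 9.
Primary stress on the rightmost head = syllable 9.
Secondary stress on 1, 2, 4, 6, 7: ˌtu:.ˌsi:.fe.ˌga:n.li.ˌrik.ˌki:.bu.ˈku.

primary 9, secondary 1, 2, 4, 6, 7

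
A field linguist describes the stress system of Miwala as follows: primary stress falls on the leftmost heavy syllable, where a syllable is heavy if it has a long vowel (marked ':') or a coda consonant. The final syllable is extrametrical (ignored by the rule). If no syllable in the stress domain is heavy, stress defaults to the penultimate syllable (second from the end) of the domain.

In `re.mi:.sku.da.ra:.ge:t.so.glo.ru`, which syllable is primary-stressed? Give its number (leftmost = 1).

2

The final syllable (9, ru) is extrametrical; the stress domain is syllables 1–8.
Weights: 1 re L, 2 mi: H, 3 sku L, 4 da L, 5 ra: H, 6 ge:t H, 7 so L, 8 glo L.
Heavy syllables in the domain: 2, 5, 6. The leftmost is syllable 2 (mi:).
Primary stress: syllable 2 → re.ˈmi:.sku.da.ra:.ge:t.so.glo.ru.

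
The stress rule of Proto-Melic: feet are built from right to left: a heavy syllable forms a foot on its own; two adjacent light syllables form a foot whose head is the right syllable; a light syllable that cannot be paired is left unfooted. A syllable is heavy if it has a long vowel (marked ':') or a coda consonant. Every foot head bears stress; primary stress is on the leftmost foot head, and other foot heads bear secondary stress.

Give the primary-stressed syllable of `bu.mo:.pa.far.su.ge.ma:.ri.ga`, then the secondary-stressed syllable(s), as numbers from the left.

Weights: 1 bu L, 2 mo: H, 3 pa L, 4 far H, 5 su L, 6 ge L, 7 ma: H, 8 ri L, 9 ga L.
Parse right to left (heavy = foot alone; LL = one foot; stranded L unfooted): bu (ˈmo:) pa (ˈfar) (su.ˈge) (ˈma:) (ri.ˈga).
Foot heads: 2, 4, 6, 7, 9.
Primary stress on the leftmost head = syllable 2.
Secondary stress on 4, 6, 7, 9: bu.ˈmo:.pa.ˌfar.su.ˌge.ˌma:.ri.ˌga.

primary 2, secondary 4, 6, 7, 9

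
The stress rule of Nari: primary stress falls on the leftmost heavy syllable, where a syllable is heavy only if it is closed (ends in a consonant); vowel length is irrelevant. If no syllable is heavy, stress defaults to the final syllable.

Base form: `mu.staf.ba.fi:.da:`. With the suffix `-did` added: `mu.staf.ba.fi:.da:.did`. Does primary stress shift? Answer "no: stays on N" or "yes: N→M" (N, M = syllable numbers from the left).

Base `mu.staf.ba.fi:.da:` (5 syllables):
  Weights: 1 mu L, 2 staf H, 3 ba L, 4 fi: L, 5 da: L.
  Heavy syllables in the domain: 2. The leftmost is syllable 2 (staf).
  → primary stress on syllable 2.
Suffixed `mu.staf.ba.fi:.da:.did` (6 syllables):
  Weights: 1 mu L, 2 staf H, 3 ba L, 4 fi: L, 5 da: L, 6 did H.
  Heavy syllables in the domain: 2, 6. The leftmost is syllable 2 (staf).
  → primary stress on syllable 2.

no: stays on 2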